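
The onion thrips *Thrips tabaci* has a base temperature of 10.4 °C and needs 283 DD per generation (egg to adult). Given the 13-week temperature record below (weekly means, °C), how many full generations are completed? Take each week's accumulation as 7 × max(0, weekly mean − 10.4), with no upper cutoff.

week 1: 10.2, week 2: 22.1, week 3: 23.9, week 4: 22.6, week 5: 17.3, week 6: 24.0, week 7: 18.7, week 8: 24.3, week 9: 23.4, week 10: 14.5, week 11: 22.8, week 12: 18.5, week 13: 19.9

Weekly DD (7 × max(0, T̄ − 10.4)): 0.0, 81.9, 94.5, 85.4, 48.3, 95.2, 58.1, 97.3, 91.0, 28.7, 86.8, 56.7, 66.5.
Season total = 890.4 DD.
Complete generations = ⌊890.4 / 283⌋ = 3.

3 generations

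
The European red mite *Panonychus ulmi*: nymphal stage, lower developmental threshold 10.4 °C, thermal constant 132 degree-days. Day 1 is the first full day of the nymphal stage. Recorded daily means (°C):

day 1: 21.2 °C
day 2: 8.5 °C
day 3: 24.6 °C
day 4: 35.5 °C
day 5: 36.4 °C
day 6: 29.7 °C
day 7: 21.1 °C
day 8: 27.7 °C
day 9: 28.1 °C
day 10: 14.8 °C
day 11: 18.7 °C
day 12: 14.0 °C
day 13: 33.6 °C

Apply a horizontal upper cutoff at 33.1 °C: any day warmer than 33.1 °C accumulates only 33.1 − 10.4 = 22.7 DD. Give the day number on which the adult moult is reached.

day 9

Daily DD above 10.4 °C (capped at 22.7): 10.8, 0.0, 14.2, 22.7, 22.7, 19.3, 10.7, 17.3, 17.7, 4.4, 8.3, 3.6, 22.7.
Cumulative: 10.8, 10.8, 25.0, 47.7, 70.4, 89.7, 100.4, 117.7, 135.4, 139.8, 148.1, 151.7, 174.4.
The total first reaches 132 DD on day 9.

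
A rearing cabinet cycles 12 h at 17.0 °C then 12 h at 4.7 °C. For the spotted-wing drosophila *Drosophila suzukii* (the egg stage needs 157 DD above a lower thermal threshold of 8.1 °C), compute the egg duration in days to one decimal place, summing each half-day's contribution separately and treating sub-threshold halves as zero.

35.3 days

Day half: max(0, 17.0 − 8.1) × 0.5 = 8.9 × 0.5 = 4.45 DD.
Night half: max(0, 4.7 − 8.1) × 0.5 = 0.0 × 0.5 = 0.00 DD.
Per 24 h: 4.45 DD/day.
Duration = 157 / 4.45 = 35.281 ≈ 35.3 days.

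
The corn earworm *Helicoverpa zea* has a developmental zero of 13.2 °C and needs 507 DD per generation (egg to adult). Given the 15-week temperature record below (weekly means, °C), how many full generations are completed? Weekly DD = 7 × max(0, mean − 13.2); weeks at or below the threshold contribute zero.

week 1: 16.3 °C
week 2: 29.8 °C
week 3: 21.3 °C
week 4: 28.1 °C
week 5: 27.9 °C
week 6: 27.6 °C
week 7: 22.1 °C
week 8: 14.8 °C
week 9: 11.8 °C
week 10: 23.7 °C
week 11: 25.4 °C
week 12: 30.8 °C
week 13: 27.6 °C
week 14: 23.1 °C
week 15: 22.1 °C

Weekly DD (7 × max(0, T̄ − 13.2)): 21.7, 116.2, 56.7, 104.3, 102.9, 100.8, 62.3, 11.2, 0.0, 73.5, 85.4, 123.2, 100.8, 69.3, 62.3.
Season total = 1090.6 DD.
Complete generations = ⌊1090.6 / 507⌋ = 2.

2 generations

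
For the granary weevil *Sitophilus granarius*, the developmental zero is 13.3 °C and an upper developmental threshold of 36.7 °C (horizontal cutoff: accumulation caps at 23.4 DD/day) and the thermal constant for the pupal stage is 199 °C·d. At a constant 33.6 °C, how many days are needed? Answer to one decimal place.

9.8 days

Daily accumulation = 33.6 − 13.3 = 20.3 DD/day.
Duration = 199 / 20.3 = 9.803 ≈ 9.8 days.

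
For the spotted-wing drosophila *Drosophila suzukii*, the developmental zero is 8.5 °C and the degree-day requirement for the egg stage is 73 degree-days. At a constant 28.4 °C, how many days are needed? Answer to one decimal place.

Daily accumulation = 28.4 − 8.5 = 19.9 DD/day.
Duration = 73 / 19.9 = 3.668 ≈ 3.7 days.

3.7 days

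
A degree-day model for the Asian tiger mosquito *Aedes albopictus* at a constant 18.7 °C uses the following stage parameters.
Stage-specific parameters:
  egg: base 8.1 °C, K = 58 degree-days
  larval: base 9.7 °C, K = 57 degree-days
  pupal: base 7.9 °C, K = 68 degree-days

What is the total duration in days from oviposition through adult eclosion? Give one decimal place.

18.1 days

egg: 58 / (18.7 − 8.1) = 58 / 10.6 = 5.472 d.
larval: 57 / (18.7 − 9.7) = 57 / 9.0 = 6.333 d.
pupal: 68 / (18.7 − 7.9) = 68 / 10.8 = 6.296 d.
Sum = 18.101 ≈ 18.1 days.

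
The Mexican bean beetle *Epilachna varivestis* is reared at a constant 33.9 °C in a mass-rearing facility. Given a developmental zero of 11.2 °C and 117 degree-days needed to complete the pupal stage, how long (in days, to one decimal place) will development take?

5.2 days

Daily accumulation = 33.9 − 11.2 = 22.7 DD/day.
Duration = 117 / 22.7 = 5.154 ≈ 5.2 days.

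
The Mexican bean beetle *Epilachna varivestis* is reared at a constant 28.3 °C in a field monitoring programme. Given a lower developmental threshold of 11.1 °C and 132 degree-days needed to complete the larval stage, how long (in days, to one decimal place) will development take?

7.7 days

Daily accumulation = 28.3 − 11.1 = 17.2 DD/day.
Duration = 132 / 17.2 = 7.674 ≈ 7.7 days.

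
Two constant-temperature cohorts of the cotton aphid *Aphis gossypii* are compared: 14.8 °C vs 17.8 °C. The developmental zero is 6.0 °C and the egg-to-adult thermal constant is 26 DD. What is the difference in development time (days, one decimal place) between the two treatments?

At 14.8 °C: 26 / (14.8 − 6.0) = 26 / 8.8 = 2.955 d.
At 17.8 °C: 26 / (17.8 − 6.0) = 26 / 11.8 = 2.203 d.
Difference = |2.955 − 2.203| = 0.751 ≈ 0.8 days.

0.8 days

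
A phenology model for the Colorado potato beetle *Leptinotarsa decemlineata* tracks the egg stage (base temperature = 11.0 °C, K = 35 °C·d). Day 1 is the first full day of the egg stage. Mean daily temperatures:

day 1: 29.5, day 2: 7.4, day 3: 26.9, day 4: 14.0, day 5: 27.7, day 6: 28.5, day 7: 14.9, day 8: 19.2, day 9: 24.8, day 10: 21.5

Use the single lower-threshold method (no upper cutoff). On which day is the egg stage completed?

Daily DD above 11.0 °C: 18.5, 0.0, 15.9, 3.0, 16.7, 17.5, 3.9, 8.2, 13.8, 10.5.
Cumulative: 18.5, 18.5, 34.4, 37.4, 54.1, 71.6, 75.5, 83.7, 97.5, 108.0.
The total first reaches 35 DD on day 4.

day 4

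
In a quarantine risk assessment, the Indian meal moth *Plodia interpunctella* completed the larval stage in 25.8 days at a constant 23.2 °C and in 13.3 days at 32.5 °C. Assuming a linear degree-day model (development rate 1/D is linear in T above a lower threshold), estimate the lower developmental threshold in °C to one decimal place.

Under the model K = D·(T − T_b), so D₁·(T₁ − T_b) = D₂·(T₂ − T_b).
25.8·(23.2 − T_b) = 13.3·(32.5 − T_b)
T_b = (25.8·23.2 − 13.3·32.5) / (25.8 − 13.3) = 166.31 / 12.5 = 13.305 °C ≈ 13.3 °C.

13.3 °C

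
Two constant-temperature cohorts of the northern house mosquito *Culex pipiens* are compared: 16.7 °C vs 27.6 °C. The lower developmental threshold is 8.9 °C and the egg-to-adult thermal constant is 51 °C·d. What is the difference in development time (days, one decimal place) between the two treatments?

At 16.7 °C: 51 / (16.7 − 8.9) = 51 / 7.8 = 6.538 d.
At 27.6 °C: 51 / (27.6 − 8.9) = 51 / 18.7 = 2.727 d.
Difference = |6.538 − 2.727| = 3.811 ≈ 3.8 days.

3.8 days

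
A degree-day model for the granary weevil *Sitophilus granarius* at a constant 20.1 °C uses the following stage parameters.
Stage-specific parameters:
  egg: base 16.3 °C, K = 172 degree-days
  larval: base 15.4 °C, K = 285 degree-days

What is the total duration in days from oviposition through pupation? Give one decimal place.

105.9 days

egg: 172 / (20.1 − 16.3) = 172 / 3.8 = 45.263 d.
larval: 285 / (20.1 − 15.4) = 285 / 4.7 = 60.638 d.
Sum = 105.901 ≈ 105.9 days.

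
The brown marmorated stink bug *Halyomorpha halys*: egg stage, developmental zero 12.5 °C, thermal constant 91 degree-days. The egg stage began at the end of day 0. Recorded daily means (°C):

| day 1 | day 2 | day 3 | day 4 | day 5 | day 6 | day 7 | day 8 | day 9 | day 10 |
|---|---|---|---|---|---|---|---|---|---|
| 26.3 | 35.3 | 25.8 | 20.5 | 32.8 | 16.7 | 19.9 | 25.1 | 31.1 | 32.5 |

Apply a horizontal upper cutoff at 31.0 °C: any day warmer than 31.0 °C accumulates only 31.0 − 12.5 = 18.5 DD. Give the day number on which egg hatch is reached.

day 8

Daily DD above 12.5 °C (capped at 18.5): 13.8, 18.5, 13.3, 8.0, 18.5, 4.2, 7.4, 12.6, 18.5, 18.5.
Cumulative: 13.8, 32.3, 45.6, 53.6, 72.1, 76.3, 83.7, 96.3, 114.8, 133.3.
The total first reaches 91 DD on day 8.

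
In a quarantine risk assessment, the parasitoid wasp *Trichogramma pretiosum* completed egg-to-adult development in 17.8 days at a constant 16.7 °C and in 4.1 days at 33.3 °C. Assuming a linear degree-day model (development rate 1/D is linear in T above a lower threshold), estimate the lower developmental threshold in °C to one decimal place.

11.7 °C

Under the model K = D·(T − T_b), so D₁·(T₁ − T_b) = D₂·(T₂ − T_b).
17.8·(16.7 − T_b) = 4.1·(33.3 − T_b)
T_b = (17.8·16.7 − 4.1·33.3) / (17.8 − 4.1) = 160.73 / 13.7 = 11.732 °C ≈ 11.7 °C.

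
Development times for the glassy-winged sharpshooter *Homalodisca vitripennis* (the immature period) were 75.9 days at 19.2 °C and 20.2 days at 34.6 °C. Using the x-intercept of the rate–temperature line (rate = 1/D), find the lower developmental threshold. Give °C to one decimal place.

13.6 °C

Linear rate model ⇒ the product D·(T − T_b) is constant across temperatures.
75.9·(19.2 − T_b) = 20.2·(34.6 − T_b)
T_b = (75.9·19.2 − 20.2·34.6) / (75.9 − 20.2) = 758.36 / 55.7 = 13.615 °C ≈ 13.6 °C.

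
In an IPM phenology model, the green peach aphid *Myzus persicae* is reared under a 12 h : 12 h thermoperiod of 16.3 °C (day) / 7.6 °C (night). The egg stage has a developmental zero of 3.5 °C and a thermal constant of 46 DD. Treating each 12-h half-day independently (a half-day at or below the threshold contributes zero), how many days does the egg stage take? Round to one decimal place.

Day half: max(0, 16.3 − 3.5) × 0.5 = 12.8 × 0.5 = 6.40 DD.
Night half: max(0, 7.6 − 3.5) × 0.5 = 4.1 × 0.5 = 2.05 DD.
Per 24 h: 8.45 DD/day.
Duration = 46 / 8.45 = 5.444 ≈ 5.4 days.

5.4 days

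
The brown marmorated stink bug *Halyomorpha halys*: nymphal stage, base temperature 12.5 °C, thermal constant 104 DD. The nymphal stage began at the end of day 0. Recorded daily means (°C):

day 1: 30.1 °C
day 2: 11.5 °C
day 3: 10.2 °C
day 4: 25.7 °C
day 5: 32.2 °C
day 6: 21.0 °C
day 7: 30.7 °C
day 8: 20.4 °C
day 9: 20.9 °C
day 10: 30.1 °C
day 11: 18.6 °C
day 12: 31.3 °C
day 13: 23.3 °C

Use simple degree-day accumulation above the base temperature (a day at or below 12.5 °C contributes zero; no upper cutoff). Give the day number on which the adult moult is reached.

day 10

Daily DD above 12.5 °C: 17.6, 0.0, 0.0, 13.2, 19.7, 8.5, 18.2, 7.9, 8.4, 17.6, 6.1, 18.8, 10.8.
Cumulative: 17.6, 17.6, 17.6, 30.8, 50.5, 59.0, 77.2, 85.1, 93.5, 111.1, 117.2, 136.0, 146.8.
The total first reaches 104 DD on day 10.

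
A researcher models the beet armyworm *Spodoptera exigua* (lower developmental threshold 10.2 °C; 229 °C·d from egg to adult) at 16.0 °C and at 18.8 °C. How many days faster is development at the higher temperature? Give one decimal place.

At 16.0 °C: 229 / (16.0 − 10.2) = 229 / 5.8 = 39.483 d.
At 18.8 °C: 229 / (18.8 − 10.2) = 229 / 8.6 = 26.628 d.
Difference = |39.483 − 26.628| = 12.855 ≈ 12.9 days.

12.9 days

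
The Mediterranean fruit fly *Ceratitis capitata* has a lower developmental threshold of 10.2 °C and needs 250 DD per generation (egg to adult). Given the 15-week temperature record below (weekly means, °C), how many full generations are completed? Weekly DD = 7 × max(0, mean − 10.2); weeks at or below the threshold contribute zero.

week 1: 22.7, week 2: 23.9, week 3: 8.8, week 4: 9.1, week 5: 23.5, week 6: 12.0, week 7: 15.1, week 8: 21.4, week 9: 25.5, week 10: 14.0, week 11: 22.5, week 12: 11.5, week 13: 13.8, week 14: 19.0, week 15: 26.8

Weekly DD (7 × max(0, T̄ − 10.2)): 87.5, 95.9, 0.0, 0.0, 93.1, 12.6, 34.3, 78.4, 107.1, 26.6, 86.1, 9.1, 25.2, 61.6, 116.2.
Season total = 833.7 DD.
Complete generations = ⌊833.7 / 250⌋ = 3.

3 generations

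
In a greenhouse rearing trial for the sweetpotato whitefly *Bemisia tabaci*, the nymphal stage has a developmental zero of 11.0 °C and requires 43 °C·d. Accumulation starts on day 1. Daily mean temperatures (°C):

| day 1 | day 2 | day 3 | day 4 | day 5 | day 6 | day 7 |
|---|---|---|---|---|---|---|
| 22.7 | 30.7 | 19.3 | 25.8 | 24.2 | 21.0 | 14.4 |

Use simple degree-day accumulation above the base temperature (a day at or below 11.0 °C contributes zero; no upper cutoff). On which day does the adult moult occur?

day 4

Daily DD above 11.0 °C: 11.7, 19.7, 8.3, 14.8, 13.2, 10.0, 3.4.
Cumulative: 11.7, 31.4, 39.7, 54.5, 67.7, 77.7, 81.1.
The total first reaches 43 DD on day 4.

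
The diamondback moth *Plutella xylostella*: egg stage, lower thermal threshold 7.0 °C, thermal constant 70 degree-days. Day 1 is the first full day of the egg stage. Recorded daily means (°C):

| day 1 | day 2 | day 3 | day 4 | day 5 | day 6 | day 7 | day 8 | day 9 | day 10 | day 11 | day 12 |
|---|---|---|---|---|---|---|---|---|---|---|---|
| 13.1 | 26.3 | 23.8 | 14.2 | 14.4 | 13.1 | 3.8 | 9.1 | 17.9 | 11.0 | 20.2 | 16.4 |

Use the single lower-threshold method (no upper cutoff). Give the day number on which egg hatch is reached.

day 9

Daily DD above 7.0 °C: 6.1, 19.3, 16.8, 7.2, 7.4, 6.1, 0.0, 2.1, 10.9, 4.0, 13.2, 9.4.
Cumulative: 6.1, 25.4, 42.2, 49.4, 56.8, 62.9, 62.9, 65.0, 75.9, 79.9, 93.1, 102.5.
The total first reaches 70 DD on day 9.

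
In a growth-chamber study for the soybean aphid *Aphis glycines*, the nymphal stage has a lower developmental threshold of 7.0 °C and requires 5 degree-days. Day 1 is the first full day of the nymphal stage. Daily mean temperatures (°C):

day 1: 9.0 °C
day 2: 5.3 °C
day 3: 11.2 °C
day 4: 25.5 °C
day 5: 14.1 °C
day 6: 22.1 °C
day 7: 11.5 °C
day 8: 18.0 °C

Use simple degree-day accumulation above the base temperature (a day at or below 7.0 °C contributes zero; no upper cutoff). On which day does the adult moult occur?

day 3

Daily DD above 7.0 °C: 2.0, 0.0, 4.2, 18.5, 7.1, 15.1, 4.5, 11.0.
Cumulative: 2.0, 2.0, 6.2, 24.7, 31.8, 46.9, 51.4, 62.4.
The total first reaches 5 DD on day 3.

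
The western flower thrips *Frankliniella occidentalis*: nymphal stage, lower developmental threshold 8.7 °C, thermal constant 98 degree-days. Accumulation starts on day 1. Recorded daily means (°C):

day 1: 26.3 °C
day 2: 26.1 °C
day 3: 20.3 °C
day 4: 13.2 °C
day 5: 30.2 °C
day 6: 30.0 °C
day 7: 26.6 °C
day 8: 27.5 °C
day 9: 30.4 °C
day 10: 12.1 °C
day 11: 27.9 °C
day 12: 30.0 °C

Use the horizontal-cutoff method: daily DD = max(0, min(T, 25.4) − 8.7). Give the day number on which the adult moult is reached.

day 7

Daily DD above 8.7 °C (capped at 16.7): 16.7, 16.7, 11.6, 4.5, 16.7, 16.7, 16.7, 16.7, 16.7, 3.4, 16.7, 16.7.
Cumulative: 16.7, 33.4, 45.0, 49.5, 66.2, 82.9, 99.6, 116.3, 133.0, 136.4, 153.1, 169.8.
The total first reaches 98 DD on day 7.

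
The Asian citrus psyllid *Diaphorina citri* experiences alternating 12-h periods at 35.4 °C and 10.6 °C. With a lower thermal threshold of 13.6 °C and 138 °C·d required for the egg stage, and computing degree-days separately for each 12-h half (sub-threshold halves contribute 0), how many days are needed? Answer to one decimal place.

Day half: max(0, 35.4 − 13.6) × 0.5 = 21.8 × 0.5 = 10.90 DD.
Night half: max(0, 10.6 − 13.6) × 0.5 = 0.0 × 0.5 = 0.00 DD.
Per 24 h: 10.90 DD/day.
Duration = 138 / 10.90 = 12.661 ≈ 12.7 days.

12.7 days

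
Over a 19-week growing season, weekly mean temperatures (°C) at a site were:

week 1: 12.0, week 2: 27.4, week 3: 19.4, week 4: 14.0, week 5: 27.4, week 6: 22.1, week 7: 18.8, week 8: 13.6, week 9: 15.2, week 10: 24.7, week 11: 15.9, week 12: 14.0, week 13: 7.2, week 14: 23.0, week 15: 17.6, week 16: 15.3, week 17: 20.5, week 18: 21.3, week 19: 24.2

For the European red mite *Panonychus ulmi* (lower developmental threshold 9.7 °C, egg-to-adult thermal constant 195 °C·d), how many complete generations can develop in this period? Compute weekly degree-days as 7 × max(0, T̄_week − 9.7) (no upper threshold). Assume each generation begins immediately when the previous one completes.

6 generations

Weekly DD (7 × max(0, T̄ − 9.7)): 16.1, 123.9, 67.9, 30.1, 123.9, 86.8, 63.7, 27.3, 38.5, 105.0, 43.4, 30.1, 0.0, 93.1, 55.3, 39.2, 75.6, 81.2, 101.5.
Season total = 1202.6 DD.
Complete generations = ⌊1202.6 / 195⌋ = 6.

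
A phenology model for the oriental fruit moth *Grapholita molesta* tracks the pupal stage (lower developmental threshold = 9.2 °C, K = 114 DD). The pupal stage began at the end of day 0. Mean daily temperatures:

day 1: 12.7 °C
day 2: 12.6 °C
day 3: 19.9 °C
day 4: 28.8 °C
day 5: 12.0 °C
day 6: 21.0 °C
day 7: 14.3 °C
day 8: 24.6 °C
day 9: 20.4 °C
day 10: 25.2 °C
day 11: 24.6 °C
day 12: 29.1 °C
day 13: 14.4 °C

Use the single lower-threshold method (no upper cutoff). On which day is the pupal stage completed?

day 11

Daily DD above 9.2 °C: 3.5, 3.4, 10.7, 19.6, 2.8, 11.8, 5.1, 15.4, 11.2, 16.0, 15.4, 19.9, 5.2.
Cumulative: 3.5, 6.9, 17.6, 37.2, 40.0, 51.8, 56.9, 72.3, 83.5, 99.5, 114.9, 134.8, 140.0.
The total first reaches 114 DD on day 11.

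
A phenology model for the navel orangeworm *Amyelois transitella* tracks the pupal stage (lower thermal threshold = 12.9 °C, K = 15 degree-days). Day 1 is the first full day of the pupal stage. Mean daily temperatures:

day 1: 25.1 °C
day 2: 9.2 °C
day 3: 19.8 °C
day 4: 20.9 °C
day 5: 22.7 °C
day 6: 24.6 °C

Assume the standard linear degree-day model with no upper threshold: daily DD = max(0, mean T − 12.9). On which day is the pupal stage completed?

day 3

Daily DD above 12.9 °C: 12.2, 0.0, 6.9, 8.0, 9.8, 11.7.
Cumulative: 12.2, 12.2, 19.1, 27.1, 36.9, 48.6.
The total first reaches 15 DD on day 3.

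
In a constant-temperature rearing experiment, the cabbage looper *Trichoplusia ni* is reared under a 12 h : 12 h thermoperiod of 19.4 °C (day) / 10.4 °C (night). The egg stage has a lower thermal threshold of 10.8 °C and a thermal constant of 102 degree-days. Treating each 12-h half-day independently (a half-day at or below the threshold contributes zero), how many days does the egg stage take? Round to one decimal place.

Day half: max(0, 19.4 − 10.8) × 0.5 = 8.6 × 0.5 = 4.30 DD.
Night half: max(0, 10.4 − 10.8) × 0.5 = 0.0 × 0.5 = 0.00 DD.
Per 24 h: 4.30 DD/day.
Duration = 102 / 4.30 = 23.721 ≈ 23.7 days.

23.7 days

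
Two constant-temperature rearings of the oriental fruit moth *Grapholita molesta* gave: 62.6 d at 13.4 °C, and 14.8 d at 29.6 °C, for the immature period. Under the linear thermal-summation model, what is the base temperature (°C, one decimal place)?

8.4 °C

Under the model K = D·(T − T_b), so D₁·(T₁ − T_b) = D₂·(T₂ − T_b).
62.6·(13.4 − T_b) = 14.8·(29.6 − T_b)
T_b = (62.6·13.4 − 14.8·29.6) / (62.6 − 14.8) = 400.76 / 47.8 = 8.384 °C ≈ 8.4 °C.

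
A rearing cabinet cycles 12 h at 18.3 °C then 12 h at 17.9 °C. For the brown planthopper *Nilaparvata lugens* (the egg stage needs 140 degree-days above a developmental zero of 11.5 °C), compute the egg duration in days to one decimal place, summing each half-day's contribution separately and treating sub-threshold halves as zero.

21.2 days

Day half: max(0, 18.3 − 11.5) × 0.5 = 6.8 × 0.5 = 3.40 DD.
Night half: max(0, 17.9 − 11.5) × 0.5 = 6.4 × 0.5 = 3.20 DD.
Per 24 h: 6.60 DD/day.
Duration = 140 / 6.60 = 21.212 ≈ 21.2 days.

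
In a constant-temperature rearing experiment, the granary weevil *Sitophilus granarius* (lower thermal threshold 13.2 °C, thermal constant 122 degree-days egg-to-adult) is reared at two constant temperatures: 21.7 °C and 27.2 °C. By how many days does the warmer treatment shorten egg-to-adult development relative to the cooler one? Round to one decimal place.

At 21.7 °C: 122 / (21.7 − 13.2) = 122 / 8.5 = 14.353 d.
At 27.2 °C: 122 / (27.2 − 13.2) = 122 / 14.0 = 8.714 d.
Difference = |14.353 − 8.714| = 5.639 ≈ 5.6 days.

5.6 days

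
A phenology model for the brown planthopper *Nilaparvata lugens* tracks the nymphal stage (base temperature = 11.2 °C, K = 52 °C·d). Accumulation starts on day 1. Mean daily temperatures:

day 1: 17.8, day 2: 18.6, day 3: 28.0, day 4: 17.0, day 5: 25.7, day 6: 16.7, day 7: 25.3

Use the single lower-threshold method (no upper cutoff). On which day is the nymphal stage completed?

day 6

Daily DD above 11.2 °C: 6.6, 7.4, 16.8, 5.8, 14.5, 5.5, 14.1.
Cumulative: 6.6, 14.0, 30.8, 36.6, 51.1, 56.6, 70.7.
The total first reaches 52 DD on day 6.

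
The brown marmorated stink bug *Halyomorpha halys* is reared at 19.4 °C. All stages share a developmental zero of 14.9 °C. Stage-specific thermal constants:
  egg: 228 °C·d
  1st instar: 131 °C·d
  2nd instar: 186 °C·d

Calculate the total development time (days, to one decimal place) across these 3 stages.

Daily accumulation at 19.4 °C = 19.4 − 14.9 = 4.5 DD/day.
Total K = 228 + 131 + 186 = 545 DD.
Total duration = 545 / 4.5 = 121.111 ≈ 121.1 days.

121.1 days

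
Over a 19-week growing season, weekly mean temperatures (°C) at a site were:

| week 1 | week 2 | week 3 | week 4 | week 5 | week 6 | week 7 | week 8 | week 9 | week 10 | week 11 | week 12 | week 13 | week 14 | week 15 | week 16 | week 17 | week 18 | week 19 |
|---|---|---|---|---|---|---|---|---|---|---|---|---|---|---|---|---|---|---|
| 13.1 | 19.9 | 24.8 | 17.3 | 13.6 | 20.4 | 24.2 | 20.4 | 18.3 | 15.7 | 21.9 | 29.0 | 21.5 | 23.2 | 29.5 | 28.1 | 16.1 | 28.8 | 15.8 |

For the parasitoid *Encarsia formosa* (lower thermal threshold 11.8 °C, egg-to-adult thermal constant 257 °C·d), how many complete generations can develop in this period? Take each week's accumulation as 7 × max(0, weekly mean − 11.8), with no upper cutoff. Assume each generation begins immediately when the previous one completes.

4 generations

Weekly DD (7 × max(0, T̄ − 11.8)): 9.1, 56.7, 91.0, 38.5, 12.6, 60.2, 86.8, 60.2, 45.5, 27.3, 70.7, 120.4, 67.9, 79.8, 123.9, 114.1, 30.1, 119.0, 28.0.
Season total = 1241.8 DD.
Complete generations = ⌊1241.8 / 257⌋ = 4.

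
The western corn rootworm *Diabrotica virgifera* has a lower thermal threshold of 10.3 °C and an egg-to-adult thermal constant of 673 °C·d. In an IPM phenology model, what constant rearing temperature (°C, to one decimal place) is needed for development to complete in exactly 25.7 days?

36.5 °C

Required daily accumulation = 673 / 25.7 = 26.187 DD/day.
T = T_base + 26.187 = 10.3 + 26.187 = 36.487 ≈ 36.5 °C.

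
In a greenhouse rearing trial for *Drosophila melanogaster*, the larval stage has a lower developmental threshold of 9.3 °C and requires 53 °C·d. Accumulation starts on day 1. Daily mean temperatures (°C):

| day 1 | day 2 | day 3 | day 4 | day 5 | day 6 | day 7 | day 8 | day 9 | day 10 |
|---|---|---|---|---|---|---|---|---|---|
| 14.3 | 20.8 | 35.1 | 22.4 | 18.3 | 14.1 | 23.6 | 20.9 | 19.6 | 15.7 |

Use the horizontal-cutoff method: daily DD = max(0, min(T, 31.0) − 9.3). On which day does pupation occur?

day 5

Daily DD above 9.3 °C (capped at 21.7): 5.0, 11.5, 21.7, 13.1, 9.0, 4.8, 14.3, 11.6, 10.3, 6.4.
Cumulative: 5.0, 16.5, 38.2, 51.3, 60.3, 65.1, 79.4, 91.0, 101.3, 107.7.
The total first reaches 53 DD on day 5.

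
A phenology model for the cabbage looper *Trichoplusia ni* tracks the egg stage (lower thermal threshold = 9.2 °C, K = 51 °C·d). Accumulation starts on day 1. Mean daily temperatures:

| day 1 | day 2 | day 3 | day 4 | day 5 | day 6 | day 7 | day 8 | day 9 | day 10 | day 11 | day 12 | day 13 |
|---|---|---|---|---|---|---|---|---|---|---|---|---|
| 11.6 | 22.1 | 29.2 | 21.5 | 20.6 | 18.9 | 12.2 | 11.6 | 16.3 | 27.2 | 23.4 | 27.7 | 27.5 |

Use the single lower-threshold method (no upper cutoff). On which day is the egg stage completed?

day 5

Daily DD above 9.2 °C: 2.4, 12.9, 20.0, 12.3, 11.4, 9.7, 3.0, 2.4, 7.1, 18.0, 14.2, 18.5, 18.3.
Cumulative: 2.4, 15.3, 35.3, 47.6, 59.0, 68.7, 71.7, 74.1, 81.2, 99.2, 113.4, 131.9, 150.2.
The total first reaches 51 DD on day 5.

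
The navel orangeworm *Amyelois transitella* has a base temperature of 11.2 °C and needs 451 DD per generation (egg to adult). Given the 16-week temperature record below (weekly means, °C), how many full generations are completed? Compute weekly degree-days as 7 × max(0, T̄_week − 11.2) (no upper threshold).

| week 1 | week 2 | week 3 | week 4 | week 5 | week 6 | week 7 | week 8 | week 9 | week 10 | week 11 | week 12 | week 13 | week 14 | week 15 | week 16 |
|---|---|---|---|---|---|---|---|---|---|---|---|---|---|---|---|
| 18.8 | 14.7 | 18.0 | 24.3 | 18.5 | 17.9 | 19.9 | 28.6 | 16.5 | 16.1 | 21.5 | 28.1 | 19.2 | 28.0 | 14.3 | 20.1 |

2 generations

Weekly DD (7 × max(0, T̄ − 11.2)): 53.2, 24.5, 47.6, 91.7, 51.1, 46.9, 60.9, 121.8, 37.1, 34.3, 72.1, 118.3, 56.0, 117.6, 21.7, 62.3.
Season total = 1017.1 DD.
Complete generations = ⌊1017.1 / 451⌋ = 2.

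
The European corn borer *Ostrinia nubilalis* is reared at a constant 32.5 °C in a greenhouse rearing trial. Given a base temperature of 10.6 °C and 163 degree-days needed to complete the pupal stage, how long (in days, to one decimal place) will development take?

7.4 days

Daily accumulation = 32.5 − 10.6 = 21.9 DD/day.
Duration = 163 / 21.9 = 7.443 ≈ 7.4 days.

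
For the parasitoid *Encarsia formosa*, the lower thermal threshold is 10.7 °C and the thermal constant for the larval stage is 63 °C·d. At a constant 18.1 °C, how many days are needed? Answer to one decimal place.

Daily accumulation = 18.1 − 10.7 = 7.4 DD/day.
Duration = 63 / 7.4 = 8.514 ≈ 8.5 days.

8.5 days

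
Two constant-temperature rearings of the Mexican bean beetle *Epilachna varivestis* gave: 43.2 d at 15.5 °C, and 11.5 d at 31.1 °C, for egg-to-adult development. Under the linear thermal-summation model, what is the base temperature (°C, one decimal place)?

9.8 °C

Equal thermal constants: D₁(T₁ − T_b) = D₂(T₂ − T_b).
43.2·(15.5 − T_b) = 11.5·(31.1 − T_b)
T_b = (43.2·15.5 − 11.5·31.1) / (43.2 − 11.5) = 311.95 / 31.7 = 9.841 °C ≈ 9.8 °C.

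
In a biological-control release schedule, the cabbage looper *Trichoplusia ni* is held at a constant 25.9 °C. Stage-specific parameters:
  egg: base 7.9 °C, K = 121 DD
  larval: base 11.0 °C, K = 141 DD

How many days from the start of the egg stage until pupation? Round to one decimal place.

16.2 days

egg: 121 / (25.9 − 7.9) = 121 / 18.0 = 6.722 d.
larval: 141 / (25.9 − 11.0) = 141 / 14.9 = 9.463 d.
Sum = 16.185 ≈ 16.2 days.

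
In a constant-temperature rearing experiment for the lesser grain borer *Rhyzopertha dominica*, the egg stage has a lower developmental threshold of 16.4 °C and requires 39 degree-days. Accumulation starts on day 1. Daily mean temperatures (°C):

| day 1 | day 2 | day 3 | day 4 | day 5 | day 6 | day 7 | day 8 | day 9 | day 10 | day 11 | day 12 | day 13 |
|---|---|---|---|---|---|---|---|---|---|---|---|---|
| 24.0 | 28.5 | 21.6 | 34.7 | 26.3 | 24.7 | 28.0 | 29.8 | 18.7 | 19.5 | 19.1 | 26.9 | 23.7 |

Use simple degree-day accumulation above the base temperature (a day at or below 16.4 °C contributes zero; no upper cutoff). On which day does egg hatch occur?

Daily DD above 16.4 °C: 7.6, 12.1, 5.2, 18.3, 9.9, 8.3, 11.6, 13.4, 2.3, 3.1, 2.7, 10.5, 7.3.
Cumulative: 7.6, 19.7, 24.9, 43.2, 53.1, 61.4, 73.0, 86.4, 88.7, 91.8, 94.5, 105.0, 112.3.
The total first reaches 39 DD on day 4.

day 4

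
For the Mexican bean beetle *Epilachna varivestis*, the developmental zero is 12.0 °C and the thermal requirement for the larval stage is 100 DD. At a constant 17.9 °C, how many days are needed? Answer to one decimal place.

16.9 days

Daily accumulation = 17.9 − 12.0 = 5.9 DD/day.
Duration = 100 / 5.9 = 16.949 ≈ 16.9 days.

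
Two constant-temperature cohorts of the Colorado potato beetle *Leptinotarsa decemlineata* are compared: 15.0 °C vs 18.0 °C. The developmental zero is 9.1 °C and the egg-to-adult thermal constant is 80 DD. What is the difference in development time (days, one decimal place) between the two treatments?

4.6 days

At 15.0 °C: 80 / (15.0 − 9.1) = 80 / 5.9 = 13.559 d.
At 18.0 °C: 80 / (18.0 − 9.1) = 80 / 8.9 = 8.989 d.
Difference = |13.559 − 8.989| = 4.571 ≈ 4.6 days.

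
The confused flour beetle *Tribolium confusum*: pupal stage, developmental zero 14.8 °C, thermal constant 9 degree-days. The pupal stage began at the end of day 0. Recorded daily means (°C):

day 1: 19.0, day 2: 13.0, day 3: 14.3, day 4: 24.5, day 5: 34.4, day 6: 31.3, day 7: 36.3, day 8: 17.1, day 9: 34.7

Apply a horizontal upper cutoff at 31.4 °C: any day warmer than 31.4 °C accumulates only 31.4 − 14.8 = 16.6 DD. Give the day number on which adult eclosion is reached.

Daily DD above 14.8 °C (capped at 16.6): 4.2, 0.0, 0.0, 9.7, 16.6, 16.5, 16.6, 2.3, 16.6.
Cumulative: 4.2, 4.2, 4.2, 13.9, 30.5, 47.0, 63.6, 65.9, 82.5.
The total first reaches 9 DD on day 4.

day 4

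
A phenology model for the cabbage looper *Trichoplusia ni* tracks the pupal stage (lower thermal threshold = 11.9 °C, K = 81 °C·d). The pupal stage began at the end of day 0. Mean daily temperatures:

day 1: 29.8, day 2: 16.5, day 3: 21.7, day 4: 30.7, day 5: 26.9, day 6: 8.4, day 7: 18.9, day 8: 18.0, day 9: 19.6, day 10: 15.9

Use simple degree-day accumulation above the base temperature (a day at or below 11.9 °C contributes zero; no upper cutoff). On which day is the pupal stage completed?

Daily DD above 11.9 °C: 17.9, 4.6, 9.8, 18.8, 15.0, 0.0, 7.0, 6.1, 7.7, 4.0.
Cumulative: 17.9, 22.5, 32.3, 51.1, 66.1, 66.1, 73.1, 79.2, 86.9, 90.9.
The total first reaches 81 DD on day 9.

day 9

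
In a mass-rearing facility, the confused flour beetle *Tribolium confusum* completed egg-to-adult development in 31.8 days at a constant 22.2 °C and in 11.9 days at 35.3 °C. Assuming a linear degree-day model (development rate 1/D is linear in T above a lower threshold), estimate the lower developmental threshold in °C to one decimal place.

14.4 °C

Linear rate model ⇒ the product D·(T − T_b) is constant across temperatures.
31.8·(22.2 − T_b) = 11.9·(35.3 − T_b)
T_b = (31.8·22.2 − 11.9·35.3) / (31.8 − 11.9) = 285.89 / 19.9 = 14.366 °C ≈ 14.4 °C.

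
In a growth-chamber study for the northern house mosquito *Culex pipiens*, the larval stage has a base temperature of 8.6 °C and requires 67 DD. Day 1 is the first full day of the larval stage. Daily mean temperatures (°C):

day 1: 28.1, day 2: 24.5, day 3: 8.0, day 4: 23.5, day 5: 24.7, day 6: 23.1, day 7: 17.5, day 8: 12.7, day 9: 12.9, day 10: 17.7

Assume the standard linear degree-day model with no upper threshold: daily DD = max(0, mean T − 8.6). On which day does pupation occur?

day 6

Daily DD above 8.6 °C: 19.5, 15.9, 0.0, 14.9, 16.1, 14.5, 8.9, 4.1, 4.3, 9.1.
Cumulative: 19.5, 35.4, 35.4, 50.3, 66.4, 80.9, 89.8, 93.9, 98.2, 107.3.
The total first reaches 67 DD on day 6.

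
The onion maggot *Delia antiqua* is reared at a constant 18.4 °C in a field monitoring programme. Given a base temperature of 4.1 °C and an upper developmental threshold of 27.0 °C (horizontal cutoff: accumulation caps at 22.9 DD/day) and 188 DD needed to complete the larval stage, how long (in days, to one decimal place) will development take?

13.1 days

Daily accumulation = 18.4 − 4.1 = 14.3 DD/day.
Duration = 188 / 14.3 = 13.147 ≈ 13.1 days.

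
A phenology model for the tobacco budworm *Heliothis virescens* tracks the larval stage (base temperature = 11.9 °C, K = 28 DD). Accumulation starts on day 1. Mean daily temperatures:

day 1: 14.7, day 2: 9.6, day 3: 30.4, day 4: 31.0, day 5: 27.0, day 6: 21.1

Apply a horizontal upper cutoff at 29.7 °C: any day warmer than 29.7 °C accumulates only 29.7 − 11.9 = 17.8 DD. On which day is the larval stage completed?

Daily DD above 11.9 °C (capped at 17.8): 2.8, 0.0, 17.8, 17.8, 15.1, 9.2.
Cumulative: 2.8, 2.8, 20.6, 38.4, 53.5, 62.7.
The total first reaches 28 DD on day 4.

day 4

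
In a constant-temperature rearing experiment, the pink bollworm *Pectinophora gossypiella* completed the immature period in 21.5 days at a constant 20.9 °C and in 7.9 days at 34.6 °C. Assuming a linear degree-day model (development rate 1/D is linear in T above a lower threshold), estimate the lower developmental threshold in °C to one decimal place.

Linear rate model ⇒ the product D·(T − T_b) is constant across temperatures.
21.5·(20.9 − T_b) = 7.9·(34.6 − T_b)
T_b = (21.5·20.9 − 7.9·34.6) / (21.5 − 7.9) = 176.01 / 13.6 = 12.942 °C ≈ 12.9 °C.

12.9 °C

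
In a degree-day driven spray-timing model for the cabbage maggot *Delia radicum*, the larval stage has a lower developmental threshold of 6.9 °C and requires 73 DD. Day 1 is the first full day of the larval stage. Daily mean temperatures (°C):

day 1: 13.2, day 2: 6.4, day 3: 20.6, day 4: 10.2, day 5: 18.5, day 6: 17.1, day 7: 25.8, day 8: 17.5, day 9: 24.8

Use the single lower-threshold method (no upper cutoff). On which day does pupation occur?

Daily DD above 6.9 °C: 6.3, 0.0, 13.7, 3.3, 11.6, 10.2, 18.9, 10.6, 17.9.
Cumulative: 6.3, 6.3, 20.0, 23.3, 34.9, 45.1, 64.0, 74.6, 92.5.
The total first reaches 73 DD on day 8.

day 8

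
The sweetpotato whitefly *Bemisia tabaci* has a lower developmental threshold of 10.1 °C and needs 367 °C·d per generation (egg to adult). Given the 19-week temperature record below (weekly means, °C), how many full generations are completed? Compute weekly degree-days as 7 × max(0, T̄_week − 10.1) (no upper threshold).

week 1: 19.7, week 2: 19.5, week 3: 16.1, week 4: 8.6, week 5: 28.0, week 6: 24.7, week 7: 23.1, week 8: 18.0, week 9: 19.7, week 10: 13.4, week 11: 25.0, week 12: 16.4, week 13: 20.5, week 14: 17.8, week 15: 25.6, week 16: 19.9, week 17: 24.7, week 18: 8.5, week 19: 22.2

3 generations

Weekly DD (7 × max(0, T̄ − 10.1)): 67.2, 65.8, 42.0, 0.0, 125.3, 102.2, 91.0, 55.3, 67.2, 23.1, 104.3, 44.1, 72.8, 53.9, 108.5, 68.6, 102.2, 0.0, 84.7.
Season total = 1278.2 DD.
Complete generations = ⌊1278.2 / 367⌋ = 3.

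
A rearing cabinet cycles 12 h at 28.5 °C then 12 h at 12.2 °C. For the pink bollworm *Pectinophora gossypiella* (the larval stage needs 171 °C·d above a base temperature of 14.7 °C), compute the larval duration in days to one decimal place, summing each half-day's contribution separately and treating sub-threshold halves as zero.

Day half: max(0, 28.5 − 14.7) × 0.5 = 13.8 × 0.5 = 6.90 DD.
Night half: max(0, 12.2 − 14.7) × 0.5 = 0.0 × 0.5 = 0.00 DD.
Per 24 h: 6.90 DD/day.
Duration = 171 / 6.90 = 24.783 ≈ 24.8 days.

24.8 days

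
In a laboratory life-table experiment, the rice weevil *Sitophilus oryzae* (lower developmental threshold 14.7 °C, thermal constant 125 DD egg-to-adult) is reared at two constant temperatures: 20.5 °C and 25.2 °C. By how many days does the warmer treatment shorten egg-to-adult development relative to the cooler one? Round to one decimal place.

At 20.5 °C: 125 / (20.5 − 14.7) = 125 / 5.8 = 21.552 d.
At 25.2 °C: 125 / (25.2 − 14.7) = 125 / 10.5 = 11.905 d.
Difference = |21.552 − 11.905| = 9.647 ≈ 9.6 days.

9.6 days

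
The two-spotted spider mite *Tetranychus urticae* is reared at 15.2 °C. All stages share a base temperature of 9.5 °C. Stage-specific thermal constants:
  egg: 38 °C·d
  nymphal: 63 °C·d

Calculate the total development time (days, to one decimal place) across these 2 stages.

17.7 days

Daily accumulation at 15.2 °C = 15.2 − 9.5 = 5.7 DD/day.
Total K = 38 + 63 = 101 DD.
Total duration = 101 / 5.7 = 17.719 ≈ 17.7 days.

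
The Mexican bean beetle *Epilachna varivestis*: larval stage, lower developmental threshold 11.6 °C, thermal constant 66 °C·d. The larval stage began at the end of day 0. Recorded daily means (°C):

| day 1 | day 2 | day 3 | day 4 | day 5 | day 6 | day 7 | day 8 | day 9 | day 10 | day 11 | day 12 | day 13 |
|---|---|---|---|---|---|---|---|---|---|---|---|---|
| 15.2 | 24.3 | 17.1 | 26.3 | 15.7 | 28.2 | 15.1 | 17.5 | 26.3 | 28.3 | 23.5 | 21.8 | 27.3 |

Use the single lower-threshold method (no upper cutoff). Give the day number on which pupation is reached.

day 8

Daily DD above 11.6 °C: 3.6, 12.7, 5.5, 14.7, 4.1, 16.6, 3.5, 5.9, 14.7, 16.7, 11.9, 10.2, 15.7.
Cumulative: 3.6, 16.3, 21.8, 36.5, 40.6, 57.2, 60.7, 66.6, 81.3, 98.0, 109.9, 120.1, 135.8.
The total first reaches 66 DD on day 8.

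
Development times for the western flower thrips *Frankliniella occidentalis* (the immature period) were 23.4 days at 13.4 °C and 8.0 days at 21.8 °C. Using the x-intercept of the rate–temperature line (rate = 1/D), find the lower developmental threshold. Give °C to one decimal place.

Linear rate model ⇒ the product D·(T − T_b) is constant across temperatures.
23.4·(13.4 − T_b) = 8.0·(21.8 − T_b)
T_b = (23.4·13.4 − 8.0·21.8) / (23.4 − 8.0) = 139.16 / 15.4 = 9.036 °C ≈ 9.0 °C.

9.0 °C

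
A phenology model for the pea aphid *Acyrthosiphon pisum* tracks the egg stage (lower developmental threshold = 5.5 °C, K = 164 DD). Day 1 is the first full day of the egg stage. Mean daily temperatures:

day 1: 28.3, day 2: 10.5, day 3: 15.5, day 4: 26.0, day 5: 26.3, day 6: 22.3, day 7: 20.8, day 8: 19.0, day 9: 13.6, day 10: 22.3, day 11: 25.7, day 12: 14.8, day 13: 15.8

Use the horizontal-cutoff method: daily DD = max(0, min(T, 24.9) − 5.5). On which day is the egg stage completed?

Daily DD above 5.5 °C (capped at 19.4): 19.4, 5.0, 10.0, 19.4, 19.4, 16.8, 15.3, 13.5, 8.1, 16.8, 19.4, 9.3, 10.3.
Cumulative: 19.4, 24.4, 34.4, 53.8, 73.2, 90.0, 105.3, 118.8, 126.9, 143.7, 163.1, 172.4, 182.7.
The total first reaches 164 DD on day 12.

day 12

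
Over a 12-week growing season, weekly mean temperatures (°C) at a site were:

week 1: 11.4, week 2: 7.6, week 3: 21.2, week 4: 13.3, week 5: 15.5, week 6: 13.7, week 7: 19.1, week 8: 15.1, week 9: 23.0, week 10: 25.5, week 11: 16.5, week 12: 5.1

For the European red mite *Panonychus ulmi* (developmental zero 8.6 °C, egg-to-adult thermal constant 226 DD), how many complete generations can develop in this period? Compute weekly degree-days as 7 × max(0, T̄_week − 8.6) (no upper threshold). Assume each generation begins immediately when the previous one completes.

Weekly DD (7 × max(0, T̄ − 8.6)): 19.6, 0.0, 88.2, 32.9, 48.3, 35.7, 73.5, 45.5, 100.8, 118.3, 55.3, 0.0.
Season total = 618.1 DD.
Complete generations = ⌊618.1 / 226⌋ = 2.

2 generations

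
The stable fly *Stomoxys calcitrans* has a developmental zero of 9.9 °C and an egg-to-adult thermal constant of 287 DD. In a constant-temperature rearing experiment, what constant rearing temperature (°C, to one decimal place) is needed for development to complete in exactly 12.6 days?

Required daily accumulation = 287 / 12.6 = 22.778 DD/day.
T = T_base + 22.778 = 9.9 + 22.778 = 32.678 ≈ 32.7 °C.

32.7 °C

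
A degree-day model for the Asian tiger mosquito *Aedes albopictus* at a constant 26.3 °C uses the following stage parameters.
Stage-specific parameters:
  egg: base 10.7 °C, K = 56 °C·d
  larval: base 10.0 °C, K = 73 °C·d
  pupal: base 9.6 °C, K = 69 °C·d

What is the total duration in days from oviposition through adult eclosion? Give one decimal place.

egg: 56 / (26.3 − 10.7) = 56 / 15.6 = 3.590 d.
larval: 73 / (26.3 − 10.0) = 73 / 16.3 = 4.479 d.
pupal: 69 / (26.3 − 9.6) = 69 / 16.7 = 4.132 d.
Sum = 12.200 ≈ 12.2 days.

12.2 days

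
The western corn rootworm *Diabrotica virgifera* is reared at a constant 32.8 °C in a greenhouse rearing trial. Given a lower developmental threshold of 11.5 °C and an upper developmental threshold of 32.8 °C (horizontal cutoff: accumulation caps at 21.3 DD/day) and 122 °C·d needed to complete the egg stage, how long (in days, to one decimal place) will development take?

Daily accumulation = 32.8 − 11.5 = 21.3 DD/day.
Duration = 122 / 21.3 = 5.728 ≈ 5.7 days.

5.7 days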